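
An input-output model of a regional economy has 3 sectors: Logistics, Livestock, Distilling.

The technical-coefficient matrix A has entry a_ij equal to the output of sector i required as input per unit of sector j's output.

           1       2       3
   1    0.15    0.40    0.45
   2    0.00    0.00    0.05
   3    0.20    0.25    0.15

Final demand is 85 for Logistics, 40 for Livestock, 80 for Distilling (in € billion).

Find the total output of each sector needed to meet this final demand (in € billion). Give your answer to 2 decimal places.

I − A =
  [   0.85    -0.40    -0.45]
  [   0.00     1.00    -0.05]
  [  -0.20    -0.25     0.85]
Cofactors of I−A, C_ij = (−1)^(i+j)·(minor ij) (rows/columns in the sector order above):
  C_11 = (1.00)(0.85) − (-0.05)(-0.25) = 0.8375
  C_12 = −[(0.00)(0.85) − (-0.05)(-0.20)] = 0.0100
  C_13 = (0.00)(-0.25) − (1.00)(-0.20) = 0.2000
  C_21 = −[(-0.40)(0.85) − (-0.45)(-0.25)] = 0.4525
  C_22 = (0.85)(0.85) − (-0.45)(-0.20) = 0.6325
  C_23 = −[(0.85)(-0.25) − (-0.40)(-0.20)] = 0.2925
  C_31 = (-0.40)(-0.05) − (-0.45)(1.00) = 0.4700
  C_32 = −[(0.85)(-0.05) − (-0.45)(0.00)] = 0.0425
  C_33 = (0.85)(1.00) − (-0.40)(0.00) = 0.8500
det(I−A) = Σ_j (I−A)_1j·C_1j = (0.85)(0.8375) + (-0.40)(0.0100) + (-0.45)(0.2000) = 0.617875
adj(I−A) = Cᵀ =
  [ 0.8375   0.4525   0.4700]
  [ 0.0100   0.6325   0.0425]
  [ 0.2000   0.2925   0.8500]
(I − A)⁻¹ = adj(I−A) / det(I−A) ≈
  [   1.3555     0.7323     0.7607]
  [   0.0162     1.0237     0.0688]
  [   0.3237     0.4734     1.3757]
x = (I − A)⁻¹ d = adj(I−A)·d / det(I−A), with det(I−A) = 0.617875:
  x_1 = (0.8375·85 + 0.4525·40 + 0.4700·80) / 0.617875 = 126.8875 / 0.617875 ≈ 205.36
  x_2 = (0.0100·85 + 0.6325·40 + 0.0425·80) / 0.617875 = 29.55 / 0.617875 ≈ 47.83
  x_3 = (0.2000·85 + 0.2925·40 + 0.8500·80) / 0.617875 = 96.70 / 0.617875 ≈ 156.50

x_1 = 205.36, x_2 = 47.83, x_3 = 156.50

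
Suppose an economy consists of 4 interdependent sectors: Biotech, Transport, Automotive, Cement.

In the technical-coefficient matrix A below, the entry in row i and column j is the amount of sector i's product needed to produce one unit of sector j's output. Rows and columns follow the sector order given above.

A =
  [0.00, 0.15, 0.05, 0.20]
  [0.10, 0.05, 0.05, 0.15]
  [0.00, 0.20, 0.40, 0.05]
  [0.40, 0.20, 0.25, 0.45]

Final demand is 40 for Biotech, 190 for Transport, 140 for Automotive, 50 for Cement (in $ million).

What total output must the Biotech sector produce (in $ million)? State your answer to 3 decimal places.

I − A =
  [   1.00    -0.15    -0.05    -0.20]
  [  -0.10     0.95    -0.05    -0.15]
  [   0.00    -0.20     0.60    -0.05]
  [  -0.40    -0.20    -0.25     0.55]
Compute the cofactors C_ij = (−1)^(i+j)·(3×3 minor ij) of I−A; the adjugate is their transpose:
adj(I−A) = Cᵀ =
  [ 0.270125   0.087625   0.083875   0.129750]
  [ 0.068750   0.268500   0.071750   0.104750]
  [ 0.043000   0.107000   0.395250   0.080750]
  [ 0.241000   0.210000   0.266750   0.550000]
det(I−A) = Σ_j (I−A)_1j·C_1j = (1.00)(0.270125) + (-0.15)(0.068750) + (-0.05)(0.043000) + (-0.20)(0.241000) = 0.2094625
(I − A)⁻¹ = adj(I−A) / det(I−A) ≈
  [   1.2896     0.4183     0.4004     0.6194]
  [   0.3282     1.2819     0.3425     0.5001]
  [   0.2053     0.5108     1.8870     0.3855]
  [   1.1506     1.0026     1.2735     2.6258]
x = (I − A)⁻¹ d = adj(I−A)·d / det(I−A), with det(I−A) = 0.2094625:
  x_1 = (0.270125·40 + 0.087625·190 + 0.083875·140 + 0.129750·50) / 0.2094625 = 45.68375 / 0.2094625 ≈ 218.100
  x_2 = (0.068750·40 + 0.268500·190 + 0.071750·140 + 0.104750·50) / 0.2094625 = 69.0475 / 0.2094625 ≈ 329.641
  x_3 = (0.043000·40 + 0.107000·190 + 0.395250·140 + 0.080750·50) / 0.2094625 = 81.4225 / 0.2094625 ≈ 388.721
  x_4 = (0.241000·40 + 0.210000·190 + 0.266750·140 + 0.550000·50) / 0.2094625 = 114.385 / 0.2094625 ≈ 546.088

x_1 = 218.100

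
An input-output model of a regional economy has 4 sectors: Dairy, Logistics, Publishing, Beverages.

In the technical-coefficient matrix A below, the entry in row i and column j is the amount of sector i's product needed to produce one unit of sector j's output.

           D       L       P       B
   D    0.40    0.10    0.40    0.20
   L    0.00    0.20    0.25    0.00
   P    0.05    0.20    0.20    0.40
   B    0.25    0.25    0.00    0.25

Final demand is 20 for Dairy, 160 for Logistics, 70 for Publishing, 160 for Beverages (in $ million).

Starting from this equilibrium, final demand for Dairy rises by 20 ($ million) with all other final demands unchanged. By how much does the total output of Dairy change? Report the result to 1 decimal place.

I − A =
  [   0.60    -0.10    -0.40    -0.20]
  [   0.00     0.80    -0.25     0.00]
  [  -0.05    -0.20     0.80    -0.40]
  [  -0.25    -0.25     0.00     0.75]
Compute the cofactors C_ij = (−1)^(i+j)·(3×3 minor ij) of I−A; the adjugate is their transpose:
adj(I−A) = Cᵀ =
  [ 0.417500   0.200000   0.271250   0.256000]
  [ 0.034375   0.265000   0.100000   0.062500]
  [ 0.110000   0.156250   0.320000   0.200000]
  [ 0.150625   0.155000   0.123750   0.336750]
det(I−A) = Σ_j (I−A)_1j·C_1j = (0.60)(0.417500) + (-0.10)(0.034375) + (-0.40)(0.110000) + (-0.20)(0.150625) = 0.1729375
(I − A)⁻¹ = adj(I−A) / det(I−A) ≈
  [   2.4142     1.1565     1.5685     1.4803]
  [   0.1988     1.5323     0.5782     0.3614]
  [   0.6361     0.9035     1.8504     1.1565]
  [   0.8710     0.8963     0.7156     1.9472]
Δx = (I − A)⁻¹ Δd with Δd having +20 in the Dairy component and 0 elsewhere.
So Δx_D = L_DD · (+20), where L_DD = adj(I−A)_DD / det(I−A) = 0.417500 / 0.1729375.
Δx_D = 0.417500 × (+20) / 0.1729375 = 8.35 / 0.1729375 ≈ 48.3.

Δx_D = 48.3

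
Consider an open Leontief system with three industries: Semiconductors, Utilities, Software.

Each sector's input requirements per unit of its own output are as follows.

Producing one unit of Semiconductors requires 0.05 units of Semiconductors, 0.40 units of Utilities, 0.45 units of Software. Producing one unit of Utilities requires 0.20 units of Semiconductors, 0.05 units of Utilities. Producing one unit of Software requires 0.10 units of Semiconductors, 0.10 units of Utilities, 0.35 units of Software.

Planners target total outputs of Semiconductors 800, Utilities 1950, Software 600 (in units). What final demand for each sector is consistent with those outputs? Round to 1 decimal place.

d_1 = 310.0, d_2 = 1472.5, d_3 = 30.0

I − A =
  [   0.95    -0.20    -0.10]
  [  -0.40     0.95    -0.10]
  [  -0.45     0.00     0.65]
d = (I − A) x:
  d_1 = (+0.95)·800 + (-0.20)·1950 + (-0.10)·600 = 310.0
  d_2 = (-0.40)·800 + (+0.95)·1950 + (-0.10)·600 = 1472.5
  d_3 = (-0.45)·800 + (+0.00)·1950 + (+0.65)·600 = 30.0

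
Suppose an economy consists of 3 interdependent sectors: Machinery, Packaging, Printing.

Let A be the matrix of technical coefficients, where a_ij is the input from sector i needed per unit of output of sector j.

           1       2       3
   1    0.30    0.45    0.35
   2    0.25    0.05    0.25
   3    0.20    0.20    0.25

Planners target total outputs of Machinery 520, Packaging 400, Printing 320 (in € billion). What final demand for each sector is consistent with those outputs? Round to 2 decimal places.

I − A =
  [   0.70    -0.45    -0.35]
  [  -0.25     0.95    -0.25]
  [  -0.20    -0.20     0.75]
d = (I − A) x:
  d_1 = (+0.70)·520 + (-0.45)·400 + (-0.35)·320 = 72.00
  d_2 = (-0.25)·520 + (+0.95)·400 + (-0.25)·320 = 170.00
  d_3 = (-0.20)·520 + (-0.20)·400 + (+0.75)·320 = 56.00

d_1 = 72.00, d_2 = 170.00, d_3 = 56.00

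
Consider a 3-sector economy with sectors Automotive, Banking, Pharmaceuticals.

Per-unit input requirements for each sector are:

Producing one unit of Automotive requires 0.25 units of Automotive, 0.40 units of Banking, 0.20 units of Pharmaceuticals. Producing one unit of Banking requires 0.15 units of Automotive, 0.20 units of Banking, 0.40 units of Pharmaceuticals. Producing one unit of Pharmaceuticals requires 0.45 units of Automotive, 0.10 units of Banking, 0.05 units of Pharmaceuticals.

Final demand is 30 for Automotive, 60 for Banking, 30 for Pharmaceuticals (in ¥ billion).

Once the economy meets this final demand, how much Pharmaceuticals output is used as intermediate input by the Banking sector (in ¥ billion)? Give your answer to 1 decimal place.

z_32 = 67.9

I − A =
  [   0.75    -0.15    -0.45]
  [  -0.40     0.80    -0.10]
  [  -0.20    -0.40     0.95]
Cofactors of I−A, C_ij = (−1)^(i+j)·(minor ij) (rows/columns in the sector order above):
  C_11 = (0.80)(0.95) − (-0.10)(-0.40) = 0.7200
  C_12 = −[(-0.40)(0.95) − (-0.10)(-0.20)] = 0.4000
  C_13 = (-0.40)(-0.40) − (0.80)(-0.20) = 0.3200
  C_21 = −[(-0.15)(0.95) − (-0.45)(-0.40)] = 0.3225
  C_22 = (0.75)(0.95) − (-0.45)(-0.20) = 0.6225
  C_23 = −[(0.75)(-0.40) − (-0.15)(-0.20)] = 0.3300
  C_31 = (-0.15)(-0.10) − (-0.45)(0.80) = 0.3750
  C_32 = −[(0.75)(-0.10) − (-0.45)(-0.40)] = 0.2550
  C_33 = (0.75)(0.80) − (-0.15)(-0.40) = 0.5400
det(I−A) = Σ_j (I−A)_1j·C_1j = (0.75)(0.7200) + (-0.15)(0.4000) + (-0.45)(0.3200) = 0.3360
adj(I−A) = Cᵀ =
  [ 0.7200   0.3225   0.3750]
  [ 0.4000   0.6225   0.2550]
  [ 0.3200   0.3300   0.5400]
(I − A)⁻¹ = adj(I−A) / det(I−A) ≈
  [   2.1429     0.9598     1.1161]
  [   1.1905     1.8527     0.7589]
  [   0.9524     0.9821     1.6071]
First solve x = (I − A)⁻¹ d = adj(I−A)·d / det(I−A); in particular x_2 = (0.4000·30 + 0.6225·60 + 0.2550·30) / 0.3360 = 57.00 / 0.3360 ≈ 169.643.
Intermediate flow from 3 to 2: z_32 = a_32 · x_2 = 0.40 × 57.00 / 0.3360 = 22.80 / 0.3360 ≈ 67.9.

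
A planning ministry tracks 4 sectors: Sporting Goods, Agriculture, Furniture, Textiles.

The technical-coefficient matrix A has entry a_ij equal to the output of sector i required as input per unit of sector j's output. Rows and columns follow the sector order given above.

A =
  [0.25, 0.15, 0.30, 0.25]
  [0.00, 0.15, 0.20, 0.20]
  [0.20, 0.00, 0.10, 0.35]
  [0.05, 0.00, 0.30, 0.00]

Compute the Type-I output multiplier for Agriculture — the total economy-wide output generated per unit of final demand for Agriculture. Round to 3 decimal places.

m_A = 1.603

I − A =
  [   0.75    -0.15    -0.30    -0.25]
  [   0.00     0.85    -0.20    -0.20]
  [  -0.20     0.00     0.90    -0.35]
  [  -0.05     0.00    -0.30     1.00]
Compute the cofactors C_ij = (−1)^(i+j)·(3×3 minor ij) of I−A; the adjugate is their transpose:
adj(I−A) = Cᵀ =
  [ 0.675750   0.119250   0.357750   0.318000]
  [ 0.064500   0.504750   0.195500   0.185500]
  [ 0.184875   0.032625   0.625375   0.271625]
  [ 0.089250   0.015750   0.205500   0.516750]
det(I−A) = Σ_j (I−A)_1j·C_1j = (0.75)(0.675750) + (-0.15)(0.064500) + (-0.30)(0.184875) + (-0.25)(0.089250) = 0.4193625
(I − A)⁻¹ = adj(I−A) / det(I−A) ≈
  [   1.6114     0.2844     0.8531     0.7583]
  [   0.1538     1.2036     0.4662     0.4423]
  [   0.4408     0.0778     1.4913     0.6477]
  [   0.2128     0.0376     0.4900     1.2322]
The output multiplier for sector j is the column-j sum of the Leontief inverse (I − A)⁻¹ = adj(I−A) / det(I−A).
Column A of adj(I−A): (0.119250, 0.504750, 0.032625, 0.015750); det(I−A) = 0.4193625.
m_A = (0.119250 + 0.504750 + 0.032625 + 0.015750) / 0.4193625 = 0.672375 / 0.4193625 ≈ 1.603.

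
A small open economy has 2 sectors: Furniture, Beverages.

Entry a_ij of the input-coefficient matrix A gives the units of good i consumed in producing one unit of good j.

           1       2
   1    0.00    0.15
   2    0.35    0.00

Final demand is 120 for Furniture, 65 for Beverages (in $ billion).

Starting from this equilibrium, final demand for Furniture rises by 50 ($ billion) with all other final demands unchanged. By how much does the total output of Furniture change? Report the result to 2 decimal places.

I − A =
  [   1.00    -0.15]
  [  -0.35     1.00]
det(I−A) = (1.00)(1.00) − (-0.15)(-0.35) = 0.9475
adj(I−A) = [[1.00, 0.15], [0.35, 1.00]]
(I − A)⁻¹ = adj(I−A) / det(I−A) ≈
  [   1.0554     0.1583]
  [   0.3694     1.0554]
Δx = (I − A)⁻¹ Δd with Δd having +50 in the Furniture component and 0 elsewhere.
So Δx_1 = L_11 · (+50), where L_11 = adj(I−A)_11 / det(I−A) = 1.00 / 0.9475.
Δx_1 = 1.00 × (+50) / 0.9475 = 50.00 / 0.9475 ≈ 52.77.

Δx_1 = 52.77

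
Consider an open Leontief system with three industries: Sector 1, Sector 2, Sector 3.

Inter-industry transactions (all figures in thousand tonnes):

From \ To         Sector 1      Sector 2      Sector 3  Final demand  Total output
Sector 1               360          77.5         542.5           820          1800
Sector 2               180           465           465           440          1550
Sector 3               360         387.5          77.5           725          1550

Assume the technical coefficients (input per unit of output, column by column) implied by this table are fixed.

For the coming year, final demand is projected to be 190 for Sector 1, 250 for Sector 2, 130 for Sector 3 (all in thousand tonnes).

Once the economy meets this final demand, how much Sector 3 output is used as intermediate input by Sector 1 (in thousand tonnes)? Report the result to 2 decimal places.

z_31 = 88.39

Technical coefficients a_ij = z_ij / X_j:
  a_11 = 360/1800 = 0.20, a_21 = 180/1800 = 0.10, a_31 = 360/1800 = 0.20
  a_12 = 77.5/1550 = 0.05, a_22 = 465/1550 = 0.30, a_32 = 387.5/1550 = 0.25
  a_13 = 542.5/1550 = 0.35, a_23 = 465/1550 = 0.30, a_33 = 77.5/1550 = 0.05
I − A =
  [   0.80    -0.05    -0.35]
  [  -0.10     0.70    -0.30]
  [  -0.20    -0.25     0.95]
Cofactors of I−A, C_ij = (−1)^(i+j)·(minor ij) (rows/columns in the sector order above):
  C_11 = (0.70)(0.95) − (-0.30)(-0.25) = 0.5900
  C_12 = −[(-0.10)(0.95) − (-0.30)(-0.20)] = 0.1550
  C_13 = (-0.10)(-0.25) − (0.70)(-0.20) = 0.1650
  C_21 = −[(-0.05)(0.95) − (-0.35)(-0.25)] = 0.1350
  C_22 = (0.80)(0.95) − (-0.35)(-0.20) = 0.6900
  C_23 = −[(0.80)(-0.25) − (-0.05)(-0.20)] = 0.2100
  C_31 = (-0.05)(-0.30) − (-0.35)(0.70) = 0.2600
  C_32 = −[(0.80)(-0.30) − (-0.35)(-0.10)] = 0.2750
  C_33 = (0.80)(0.70) − (-0.05)(-0.10) = 0.5550
det(I−A) = Σ_j (I−A)_1j·C_1j = (0.80)(0.5900) + (-0.05)(0.1550) + (-0.35)(0.1650) = 0.4065
adj(I−A) = Cᵀ =
  [ 0.5900   0.1350   0.2600]
  [ 0.1550   0.6900   0.2750]
  [ 0.1650   0.2100   0.5550]
(I − A)⁻¹ = adj(I−A) / det(I−A) ≈
  [   1.4514     0.3321     0.6396]
  [   0.3813     1.6974     0.6765]
  [   0.4059     0.5166     1.3653]
First solve x = (I − A)⁻¹ d = adj(I−A)·d / det(I−A); in particular x_1 = (0.5900·190 + 0.1350·250 + 0.2600·130) / 0.4065 = 179.65 / 0.4065 ≈ 441.9434.
Intermediate flow from 3 to 1: z_31 = a_31 · x_1 = 0.20 × 179.65 / 0.4065 = 35.93 / 0.4065 ≈ 88.39.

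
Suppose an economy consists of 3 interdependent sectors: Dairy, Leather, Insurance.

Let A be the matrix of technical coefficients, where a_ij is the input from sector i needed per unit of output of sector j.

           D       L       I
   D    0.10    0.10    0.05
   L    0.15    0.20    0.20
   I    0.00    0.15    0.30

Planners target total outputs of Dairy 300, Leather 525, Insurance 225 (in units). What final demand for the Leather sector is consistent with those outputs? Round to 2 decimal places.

I − A =
  [   0.90    -0.10    -0.05]
  [  -0.15     0.80    -0.20]
  [   0.00    -0.15     0.70]
d = (I − A) x:
  d_D = (+0.90)·300 + (-0.10)·525 + (-0.05)·225 = 206.25
  d_L = (-0.15)·300 + (+0.80)·525 + (-0.20)·225 = 330.00
  d_I = (+0.00)·300 + (-0.15)·525 + (+0.70)·225 = 78.75

d_L = 330.00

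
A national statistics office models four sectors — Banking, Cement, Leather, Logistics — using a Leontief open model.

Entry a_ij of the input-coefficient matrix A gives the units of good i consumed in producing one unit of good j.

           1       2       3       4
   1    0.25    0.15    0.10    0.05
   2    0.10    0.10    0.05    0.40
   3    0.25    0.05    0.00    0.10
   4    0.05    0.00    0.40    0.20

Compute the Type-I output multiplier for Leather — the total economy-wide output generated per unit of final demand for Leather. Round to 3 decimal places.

m_3 = 2.345

I − A =
  [   0.75    -0.15    -0.10    -0.05]
  [  -0.10     0.90    -0.05    -0.40]
  [  -0.25    -0.05     1.00    -0.10]
  [  -0.05     0.00    -0.40     0.80]
Compute the cofactors C_ij = (−1)^(i+j)·(3×3 minor ij) of I−A; the adjugate is their transpose:
adj(I−A) = Cᵀ =
  [ 0.674000   0.119000   0.120000   0.116625]
  [ 0.146250   0.542000   0.161875   0.300375]
  [ 0.189500   0.060625   0.522750   0.107500]
  [ 0.136875   0.037750   0.268875   0.633250]
det(I−A) = Σ_j (I−A)_1j·C_1j = (0.75)(0.674000) + (-0.15)(0.146250) + (-0.10)(0.189500) + (-0.05)(0.136875) = 0.45776875
(I − A)⁻¹ = adj(I−A) / det(I−A) ≈
  [   1.4724     0.2600     0.2621     0.2548]
  [   0.3195     1.1840     0.3536     0.6562]
  [   0.4140     0.1324     1.1420     0.2348]
  [   0.2990     0.0825     0.5874     1.3833]
The output multiplier for sector j is the column-j sum of the Leontief inverse (I − A)⁻¹ = adj(I−A) / det(I−A).
Column 3 of adj(I−A): (0.120000, 0.161875, 0.522750, 0.268875); det(I−A) = 0.45776875.
m_3 = (0.120000 + 0.161875 + 0.522750 + 0.268875) / 0.45776875 = 1.0735 / 0.45776875 ≈ 2.345.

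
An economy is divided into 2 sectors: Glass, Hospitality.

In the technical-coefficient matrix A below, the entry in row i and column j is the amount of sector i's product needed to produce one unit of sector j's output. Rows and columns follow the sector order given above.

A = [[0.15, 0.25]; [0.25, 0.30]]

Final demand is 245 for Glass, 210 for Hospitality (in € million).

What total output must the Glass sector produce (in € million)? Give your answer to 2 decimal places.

I − A =
  [   0.85    -0.25]
  [  -0.25     0.70]
det(I−A) = (0.85)(0.70) − (-0.25)(-0.25) = 0.5325
adj(I−A) = [[0.70, 0.25], [0.25, 0.85]]
(I − A)⁻¹ = adj(I−A) / det(I−A) ≈
  [   1.3146     0.4695]
  [   0.4695     1.5962]
x = (I − A)⁻¹ d = adj(I−A)·d / det(I−A), with det(I−A) = 0.5325:
  x_G = (0.70·245 + 0.25·210) / 0.5325 = 224.00 / 0.5325 ≈ 420.66
  x_H = (0.25·245 + 0.85·210) / 0.5325 = 239.75 / 0.5325 ≈ 450.23

x_G = 420.66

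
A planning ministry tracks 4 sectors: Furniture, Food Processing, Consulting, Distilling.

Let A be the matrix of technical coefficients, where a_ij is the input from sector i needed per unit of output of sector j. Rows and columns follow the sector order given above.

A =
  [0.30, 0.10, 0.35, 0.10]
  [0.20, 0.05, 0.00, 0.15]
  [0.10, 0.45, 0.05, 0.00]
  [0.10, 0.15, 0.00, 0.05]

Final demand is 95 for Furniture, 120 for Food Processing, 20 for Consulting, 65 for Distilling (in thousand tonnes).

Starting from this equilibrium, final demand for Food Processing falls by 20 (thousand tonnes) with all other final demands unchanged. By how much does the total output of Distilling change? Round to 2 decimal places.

I − A =
  [   0.70    -0.10    -0.35    -0.10]
  [  -0.20     0.95     0.00    -0.15]
  [  -0.10    -0.45     0.95     0.00]
  [  -0.10    -0.15     0.00     0.95]
Compute the cofactors C_ij = (−1)^(i+j)·(3×3 minor ij) of I−A; the adjugate is their transpose:
adj(I−A) = Cᵀ =
  [ 0.836000   0.254125   0.308000   0.128125]
  [ 0.194750   0.589000   0.071750   0.113500]
  [ 0.180250   0.305750   0.583000   0.067250]
  [ 0.118750   0.119750   0.043750   0.548000]
det(I−A) = Σ_j (I−A)_1j·C_1j = (0.70)(0.836000) + (-0.10)(0.194750) + (-0.35)(0.180250) + (-0.10)(0.118750) = 0.4907625
(I − A)⁻¹ = adj(I−A) / det(I−A) ≈
  [   1.7035     0.5178     0.6276     0.2611]
  [   0.3968     1.2002     0.1462     0.2313]
  [   0.3673     0.6230     1.1879     0.1370]
  [   0.2420     0.2440     0.0891     1.1166]
Δx = (I − A)⁻¹ Δd with Δd having -20 in the Food Processing component and 0 elsewhere.
So Δx_4 = L_42 · (-20), where L_42 = adj(I−A)_42 / det(I−A) = 0.119750 / 0.4907625.
Δx_4 = 0.119750 × (-20) / 0.4907625 = -2.395 / 0.4907625 ≈ -4.88.

Δx_4 = -4.88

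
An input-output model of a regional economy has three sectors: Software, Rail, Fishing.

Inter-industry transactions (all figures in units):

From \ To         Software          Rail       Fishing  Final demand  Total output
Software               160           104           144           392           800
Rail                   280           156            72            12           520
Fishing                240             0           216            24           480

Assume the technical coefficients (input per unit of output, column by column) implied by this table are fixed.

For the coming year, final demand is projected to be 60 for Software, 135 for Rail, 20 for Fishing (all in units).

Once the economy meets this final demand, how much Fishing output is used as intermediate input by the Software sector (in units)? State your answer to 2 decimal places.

z_FS = 64.94

Technical coefficients a_ij = z_ij / X_j:
  a_SS = 160/800 = 0.20, a_RS = 280/800 = 0.35, a_FS = 240/800 = 0.30
  a_SR = 104/520 = 0.20, a_RR = 156/520 = 0.30, a_FR = 0/520 = 0.00
  a_SF = 144/480 = 0.30, a_RF = 72/480 = 0.15, a_FF = 216/480 = 0.45
I − A =
  [   0.80    -0.20    -0.30]
  [  -0.35     0.70    -0.15]
  [  -0.30     0.00     0.55]
Cofactors of I−A, C_ij = (−1)^(i+j)·(minor ij) (rows/columns in the sector order above):
  C_11 = (0.70)(0.55) − (-0.15)(0.00) = 0.3850
  C_12 = −[(-0.35)(0.55) − (-0.15)(-0.30)] = 0.2375
  C_13 = (-0.35)(0.00) − (0.70)(-0.30) = 0.2100
  C_21 = −[(-0.20)(0.55) − (-0.30)(0.00)] = 0.1100
  C_22 = (0.80)(0.55) − (-0.30)(-0.30) = 0.3500
  C_23 = −[(0.80)(0.00) − (-0.20)(-0.30)] = 0.0600
  C_31 = (-0.20)(-0.15) − (-0.30)(0.70) = 0.2400
  C_32 = −[(0.80)(-0.15) − (-0.30)(-0.35)] = 0.2250
  C_33 = (0.80)(0.70) − (-0.20)(-0.35) = 0.4900
det(I−A) = Σ_j (I−A)_1j·C_1j = (0.80)(0.3850) + (-0.20)(0.2375) + (-0.30)(0.2100) = 0.1975
adj(I−A) = Cᵀ =
  [ 0.3850   0.1100   0.2400]
  [ 0.2375   0.3500   0.2250]
  [ 0.2100   0.0600   0.4900]
(I − A)⁻¹ = adj(I−A) / det(I−A) ≈
  [   1.9494     0.5570     1.2152]
  [   1.2025     1.7722     1.1392]
  [   1.0633     0.3038     2.4810]
First solve x = (I − A)⁻¹ d = adj(I−A)·d / det(I−A); in particular x_S = (0.3850·60 + 0.1100·135 + 0.2400·20) / 0.1975 = 42.75 / 0.1975 ≈ 216.4557.
Intermediate flow from F to S: z_FS = a_FS · x_S = 0.30 × 42.75 / 0.1975 = 12.825 / 0.1975 ≈ 64.94.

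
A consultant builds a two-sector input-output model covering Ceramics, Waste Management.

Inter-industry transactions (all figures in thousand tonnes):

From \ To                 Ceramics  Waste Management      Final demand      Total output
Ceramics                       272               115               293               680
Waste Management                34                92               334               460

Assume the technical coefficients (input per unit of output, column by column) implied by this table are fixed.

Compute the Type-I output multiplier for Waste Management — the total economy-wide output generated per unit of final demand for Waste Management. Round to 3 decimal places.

m_W = 1.818

Technical coefficients a_ij = z_ij / X_j:
  a_CC = 272/680 = 0.40, a_WC = 34/680 = 0.05
  a_CW = 115/460 = 0.25, a_WW = 92/460 = 0.20
I − A =
  [   0.60    -0.25]
  [  -0.05     0.80]
det(I−A) = (0.60)(0.80) − (-0.25)(-0.05) = 0.4675
adj(I−A) = [[0.80, 0.25], [0.05, 0.60]]
(I − A)⁻¹ = adj(I−A) / det(I−A) ≈
  [   1.7112     0.5348]
  [   0.1070     1.2834]
The output multiplier for sector j is the column-j sum of the Leontief inverse (I − A)⁻¹ = adj(I−A) / det(I−A).
Column W of adj(I−A): (0.25, 0.60); det(I−A) = 0.4675.
m_W = (0.25 + 0.60) / 0.4675 = 0.85 / 0.4675 ≈ 1.818.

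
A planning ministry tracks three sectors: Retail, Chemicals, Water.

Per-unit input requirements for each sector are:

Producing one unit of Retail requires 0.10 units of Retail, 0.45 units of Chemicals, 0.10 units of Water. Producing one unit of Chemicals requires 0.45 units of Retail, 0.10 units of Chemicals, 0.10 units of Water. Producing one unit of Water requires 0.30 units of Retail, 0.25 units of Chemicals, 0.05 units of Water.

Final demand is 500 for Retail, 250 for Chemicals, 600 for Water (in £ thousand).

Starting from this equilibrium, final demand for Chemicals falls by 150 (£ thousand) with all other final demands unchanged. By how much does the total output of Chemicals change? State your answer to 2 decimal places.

Δx_2 = -246.09

I − A =
  [   0.90    -0.45    -0.30]
  [  -0.45     0.90    -0.25]
  [  -0.10    -0.10     0.95]
Cofactors of I−A, C_ij = (−1)^(i+j)·(minor ij) (rows/columns in the sector order above):
  C_11 = (0.90)(0.95) − (-0.25)(-0.10) = 0.8300
  C_12 = −[(-0.45)(0.95) − (-0.25)(-0.10)] = 0.4525
  C_13 = (-0.45)(-0.10) − (0.90)(-0.10) = 0.1350
  C_21 = −[(-0.45)(0.95) − (-0.30)(-0.10)] = 0.4575
  C_22 = (0.90)(0.95) − (-0.30)(-0.10) = 0.8250
  C_23 = −[(0.90)(-0.10) − (-0.45)(-0.10)] = 0.1350
  C_31 = (-0.45)(-0.25) − (-0.30)(0.90) = 0.3825
  C_32 = −[(0.90)(-0.25) − (-0.30)(-0.45)] = 0.3600
  C_33 = (0.90)(0.90) − (-0.45)(-0.45) = 0.6075
det(I−A) = Σ_j (I−A)_1j·C_1j = (0.90)(0.8300) + (-0.45)(0.4525) + (-0.30)(0.1350) = 0.502875
adj(I−A) = Cᵀ =
  [ 0.8300   0.4575   0.3825]
  [ 0.4525   0.8250   0.3600]
  [ 0.1350   0.1350   0.6075]
(I − A)⁻¹ = adj(I−A) / det(I−A) ≈
  [   1.6505     0.9098     0.7606]
  [   0.8998     1.6406     0.7159]
  [   0.2685     0.2685     1.2081]
Δx = (I − A)⁻¹ Δd with Δd having -150 in the Chemicals component and 0 elsewhere.
So Δx_2 = L_22 · (-150), where L_22 = adj(I−A)_22 / det(I−A) = 0.8250 / 0.502875.
Δx_2 = 0.8250 × (-150) / 0.502875 = -123.75 / 0.502875 ≈ -246.09.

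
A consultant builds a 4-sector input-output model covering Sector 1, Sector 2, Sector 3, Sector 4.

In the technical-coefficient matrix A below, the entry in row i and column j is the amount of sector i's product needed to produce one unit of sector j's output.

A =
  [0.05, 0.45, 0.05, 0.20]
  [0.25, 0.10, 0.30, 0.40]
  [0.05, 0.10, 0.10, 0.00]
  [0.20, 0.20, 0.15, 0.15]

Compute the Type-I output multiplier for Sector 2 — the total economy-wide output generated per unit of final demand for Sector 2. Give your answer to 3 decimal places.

I − A =
  [   0.95    -0.45    -0.05    -0.20]
  [  -0.25     0.90    -0.30    -0.40]
  [  -0.05    -0.10     0.90     0.00]
  [  -0.20    -0.20    -0.15     0.85]
Compute the cofactors C_ij = (−1)^(i+j)·(3×3 minor ij) of I−A; the adjugate is their transpose:
adj(I−A) = Cᵀ =
  [ 0.585000   0.387500   0.215000   0.320000]
  [ 0.279000   0.687125   0.309375   0.389000]
  [ 0.063500   0.097875   0.473125   0.061000]
  [ 0.214500   0.270125   0.206875   0.629500]
det(I−A) = Σ_j (I−A)_1j·C_1j = (0.95)(0.585000) + (-0.45)(0.279000) + (-0.05)(0.063500) + (-0.20)(0.214500) = 0.384125
(I − A)⁻¹ = adj(I−A) / det(I−A) ≈
  [   1.5229     1.0088     0.5597     0.8331]
  [   0.7263     1.7888     0.8054     1.0127]
  [   0.1653     0.2548     1.2317     0.1588]
  [   0.5584     0.7032     0.5386     1.6388]
The output multiplier for sector j is the column-j sum of the Leontief inverse (I − A)⁻¹ = adj(I−A) / det(I−A).
Column 2 of adj(I−A): (0.387500, 0.687125, 0.097875, 0.270125); det(I−A) = 0.384125.
m_2 = (0.387500 + 0.687125 + 0.097875 + 0.270125) / 0.384125 = 1.442625 / 0.384125 ≈ 3.756.

m_2 = 3.756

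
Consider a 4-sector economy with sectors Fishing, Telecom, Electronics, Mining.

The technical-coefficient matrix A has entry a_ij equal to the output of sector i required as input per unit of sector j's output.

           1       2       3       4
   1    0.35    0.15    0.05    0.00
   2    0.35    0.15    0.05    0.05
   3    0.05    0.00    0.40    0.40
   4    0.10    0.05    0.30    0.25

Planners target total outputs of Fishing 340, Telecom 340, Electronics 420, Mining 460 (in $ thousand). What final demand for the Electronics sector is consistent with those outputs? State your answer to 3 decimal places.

d_3 = 51.000

I − A =
  [   0.65    -0.15    -0.05     0.00]
  [  -0.35     0.85    -0.05    -0.05]
  [  -0.05     0.00     0.60    -0.40]
  [  -0.10    -0.05    -0.30     0.75]
d = (I − A) x:
  d_1 = (+0.65)·340 + (-0.15)·340 + (-0.05)·420 + (+0.00)·460 = 149.000
  d_2 = (-0.35)·340 + (+0.85)·340 + (-0.05)·420 + (-0.05)·460 = 126.000
  d_3 = (-0.05)·340 + (+0.00)·340 + (+0.60)·420 + (-0.40)·460 = 51.000
  d_4 = (-0.10)·340 + (-0.05)·340 + (-0.30)·420 + (+0.75)·460 = 168.000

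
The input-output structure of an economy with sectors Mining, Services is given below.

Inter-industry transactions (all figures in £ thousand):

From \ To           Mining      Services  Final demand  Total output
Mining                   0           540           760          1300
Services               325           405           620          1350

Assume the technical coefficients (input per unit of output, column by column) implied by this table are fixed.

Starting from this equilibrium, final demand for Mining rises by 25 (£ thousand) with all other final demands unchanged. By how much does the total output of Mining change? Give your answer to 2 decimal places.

Δx_M = 29.17

Technical coefficients a_ij = z_ij / X_j:
  a_MM = 0/1300 = 0.00, a_SM = 325/1300 = 0.25
  a_MS = 540/1350 = 0.40, a_SS = 405/1350 = 0.30
I − A =
  [   1.00    -0.40]
  [  -0.25     0.70]
det(I−A) = (1.00)(0.70) − (-0.40)(-0.25) = 0.6000
adj(I−A) = [[0.70, 0.40], [0.25, 1.00]]
(I − A)⁻¹ = adj(I−A) / det(I−A) ≈
  [   1.1667     0.6667]
  [   0.4167     1.6667]
Δx = (I − A)⁻¹ Δd with Δd having +25 in the Mining component and 0 elsewhere.
So Δx_M = L_MM · (+25), where L_MM = adj(I−A)_MM / det(I−A) = 0.70 / 0.6000.
Δx_M = 0.70 × (+25) / 0.6000 = 17.50 / 0.6000 ≈ 29.17.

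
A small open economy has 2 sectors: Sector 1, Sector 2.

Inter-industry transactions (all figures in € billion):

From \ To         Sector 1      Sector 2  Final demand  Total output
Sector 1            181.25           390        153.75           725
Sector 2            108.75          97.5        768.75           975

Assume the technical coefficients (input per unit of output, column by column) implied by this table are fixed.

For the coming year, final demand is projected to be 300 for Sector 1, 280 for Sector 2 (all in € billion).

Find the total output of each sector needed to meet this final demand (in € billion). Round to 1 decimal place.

x_1 = 621.1, x_2 = 414.6

Technical coefficients a_ij = z_ij / X_j:
  a_11 = 181.25/725 = 0.25, a_21 = 108.75/725 = 0.15
  a_12 = 390/975 = 0.40, a_22 = 97.5/975 = 0.10
I − A =
  [   0.75    -0.40]
  [  -0.15     0.90]
det(I−A) = (0.75)(0.90) − (-0.40)(-0.15) = 0.6150
adj(I−A) = [[0.90, 0.40], [0.15, 0.75]]
(I − A)⁻¹ = adj(I−A) / det(I−A) ≈
  [   1.4634     0.6504]
  [   0.2439     1.2195]
x = (I − A)⁻¹ d = adj(I−A)·d / det(I−A), with det(I−A) = 0.6150:
  x_1 = (0.90·300 + 0.40·280) / 0.6150 = 382.00 / 0.6150 ≈ 621.1
  x_2 = (0.15·300 + 0.75·280) / 0.6150 = 255.00 / 0.6150 ≈ 414.6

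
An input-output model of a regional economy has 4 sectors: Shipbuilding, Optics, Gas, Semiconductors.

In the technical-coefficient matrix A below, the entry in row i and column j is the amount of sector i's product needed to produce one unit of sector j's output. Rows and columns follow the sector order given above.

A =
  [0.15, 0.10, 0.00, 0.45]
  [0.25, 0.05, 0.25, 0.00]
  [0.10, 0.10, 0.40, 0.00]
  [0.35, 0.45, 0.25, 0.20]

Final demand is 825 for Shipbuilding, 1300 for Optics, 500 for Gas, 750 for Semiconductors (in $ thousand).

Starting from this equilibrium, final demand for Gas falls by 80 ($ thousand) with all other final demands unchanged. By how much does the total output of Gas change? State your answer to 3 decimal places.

I − A =
  [   0.85    -0.10     0.00    -0.45]
  [  -0.25     0.95    -0.25     0.00]
  [  -0.10    -0.10     0.60     0.00]
  [  -0.35    -0.45    -0.25     0.80]
Compute the cofactors C_ij = (−1)^(i+j)·(3×3 minor ij) of I−A; the adjugate is their transpose:
adj(I−A) = Cᵀ =
  [ 0.43600   0.18075   0.17750   0.24525]
  [ 0.14000   0.30225   0.15875   0.07875]
  [ 0.09600   0.08050   0.42575   0.05400]
  [ 0.29950   0.27425   0.30000   0.44575]
det(I−A) = Σ_j (I−A)_1j·C_1j = (0.85)(0.43600) + (-0.10)(0.14000) + (0.00)(0.09600) + (-0.45)(0.29950) = 0.221825
(I − A)⁻¹ = adj(I−A) / det(I−A) ≈
  [   1.9655     0.8148     0.8002     1.1056]
  [   0.6311     1.3626     0.7157     0.3550]
  [   0.4328     0.3629     1.9193     0.2434]
  [   1.3502     1.2363     1.3524     2.0095]
Δx = (I − A)⁻¹ Δd with Δd having -80 in the Gas component and 0 elsewhere.
So Δx_3 = L_33 · (-80), where L_33 = adj(I−A)_33 / det(I−A) = 0.42575 / 0.221825.
Δx_3 = 0.42575 × (-80) / 0.221825 = -34.06 / 0.221825 ≈ -153.544.

Δx_3 = -153.544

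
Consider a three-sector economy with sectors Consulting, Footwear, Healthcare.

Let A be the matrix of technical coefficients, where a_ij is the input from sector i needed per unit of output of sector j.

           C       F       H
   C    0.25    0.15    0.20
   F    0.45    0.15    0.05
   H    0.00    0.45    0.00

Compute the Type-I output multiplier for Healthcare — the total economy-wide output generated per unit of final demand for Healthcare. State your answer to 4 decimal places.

m_H = 1.7069

I − A =
  [   0.75    -0.15    -0.20]
  [  -0.45     0.85    -0.05]
  [   0.00    -0.45     1.00]
Cofactors of I−A, C_ij = (−1)^(i+j)·(minor ij) (rows/columns in the sector order above):
  C_11 = (0.85)(1.00) − (-0.05)(-0.45) = 0.8275
  C_12 = −[(-0.45)(1.00) − (-0.05)(0.00)] = 0.4500
  C_13 = (-0.45)(-0.45) − (0.85)(0.00) = 0.2025
  C_21 = −[(-0.15)(1.00) − (-0.20)(-0.45)] = 0.2400
  C_22 = (0.75)(1.00) − (-0.20)(0.00) = 0.7500
  C_23 = −[(0.75)(-0.45) − (-0.15)(0.00)] = 0.3375
  C_31 = (-0.15)(-0.05) − (-0.20)(0.85) = 0.1775
  C_32 = −[(0.75)(-0.05) − (-0.20)(-0.45)] = 0.1275
  C_33 = (0.75)(0.85) − (-0.15)(-0.45) = 0.5700
det(I−A) = Σ_j (I−A)_1j·C_1j = (0.75)(0.8275) + (-0.15)(0.4500) + (-0.20)(0.2025) = 0.512625
adj(I−A) = Cᵀ =
  [ 0.8275   0.2400   0.1775]
  [ 0.4500   0.7500   0.1275]
  [ 0.2025   0.3375   0.5700]
(I − A)⁻¹ = adj(I−A) / det(I−A) ≈
  [   1.61424     0.46818     0.34626]
  [   0.87783     1.46306     0.24872]
  [   0.39503     0.65838     1.11192]
The output multiplier for sector j is the column-j sum of the Leontief inverse (I − A)⁻¹ = adj(I−A) / det(I−A).
Column H of adj(I−A): (0.1775, 0.1275, 0.5700); det(I−A) = 0.512625.
m_H = (0.1775 + 0.1275 + 0.5700) / 0.512625 = 0.875 / 0.512625 ≈ 1.7069.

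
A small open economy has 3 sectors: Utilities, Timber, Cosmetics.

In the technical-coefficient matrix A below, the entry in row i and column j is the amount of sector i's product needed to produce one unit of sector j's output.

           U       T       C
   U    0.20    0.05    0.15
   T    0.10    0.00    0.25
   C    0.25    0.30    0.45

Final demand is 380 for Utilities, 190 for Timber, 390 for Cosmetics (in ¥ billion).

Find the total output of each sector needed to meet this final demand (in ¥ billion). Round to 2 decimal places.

I − A =
  [   0.80    -0.05    -0.15]
  [  -0.10     1.00    -0.25]
  [  -0.25    -0.30     0.55]
Cofactors of I−A, C_ij = (−1)^(i+j)·(minor ij) (rows/columns in the sector order above):
  C_11 = (1.00)(0.55) − (-0.25)(-0.30) = 0.4750
  C_12 = −[(-0.10)(0.55) − (-0.25)(-0.25)] = 0.1175
  C_13 = (-0.10)(-0.30) − (1.00)(-0.25) = 0.2800
  C_21 = −[(-0.05)(0.55) − (-0.15)(-0.30)] = 0.0725
  C_22 = (0.80)(0.55) − (-0.15)(-0.25) = 0.4025
  C_23 = −[(0.80)(-0.30) − (-0.05)(-0.25)] = 0.2525
  C_31 = (-0.05)(-0.25) − (-0.15)(1.00) = 0.1625
  C_32 = −[(0.80)(-0.25) − (-0.15)(-0.10)] = 0.2150
  C_33 = (0.80)(1.00) − (-0.05)(-0.10) = 0.7950
det(I−A) = Σ_j (I−A)_1j·C_1j = (0.80)(0.4750) + (-0.05)(0.1175) + (-0.15)(0.2800) = 0.332125
adj(I−A) = Cᵀ =
  [ 0.4750   0.0725   0.1625]
  [ 0.1175   0.4025   0.2150]
  [ 0.2800   0.2525   0.7950]
(I − A)⁻¹ = adj(I−A) / det(I−A) ≈
  [   1.4302     0.2183     0.4893]
  [   0.3538     1.2119     0.6473]
  [   0.8431     0.7603     2.3937]
x = (I − A)⁻¹ d = adj(I−A)·d / det(I−A), with det(I−A) = 0.332125:
  x_U = (0.4750·380 + 0.0725·190 + 0.1625·390) / 0.332125 = 257.65 / 0.332125 ≈ 775.76
  x_T = (0.1175·380 + 0.4025·190 + 0.2150·390) / 0.332125 = 204.975 / 0.332125 ≈ 617.16
  x_C = (0.2800·380 + 0.2525·190 + 0.7950·390) / 0.332125 = 464.425 / 0.332125 ≈ 1398.34

x_U = 775.76, x_T = 617.16, x_C = 1398.34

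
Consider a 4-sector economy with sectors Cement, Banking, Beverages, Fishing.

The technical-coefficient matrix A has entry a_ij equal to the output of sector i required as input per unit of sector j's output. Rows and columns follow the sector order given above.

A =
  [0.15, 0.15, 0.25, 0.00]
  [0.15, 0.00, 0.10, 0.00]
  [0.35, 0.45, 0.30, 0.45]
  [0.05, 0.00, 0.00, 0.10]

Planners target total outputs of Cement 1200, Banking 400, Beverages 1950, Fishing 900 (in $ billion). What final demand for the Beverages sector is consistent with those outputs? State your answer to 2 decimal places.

d_3 = 360.00

I − A =
  [   0.85    -0.15    -0.25     0.00]
  [  -0.15     1.00    -0.10     0.00]
  [  -0.35    -0.45     0.70    -0.45]
  [  -0.05     0.00     0.00     0.90]
d = (I − A) x:
  d_1 = (+0.85)·1200 + (-0.15)·400 + (-0.25)·1950 + (+0.00)·900 = 472.50
  d_2 = (-0.15)·1200 + (+1.00)·400 + (-0.10)·1950 + (+0.00)·900 = 25.00
  d_3 = (-0.35)·1200 + (-0.45)·400 + (+0.70)·1950 + (-0.45)·900 = 360.00
  d_4 = (-0.05)·1200 + (+0.00)·400 + (+0.00)·1950 + (+0.90)·900 = 750.00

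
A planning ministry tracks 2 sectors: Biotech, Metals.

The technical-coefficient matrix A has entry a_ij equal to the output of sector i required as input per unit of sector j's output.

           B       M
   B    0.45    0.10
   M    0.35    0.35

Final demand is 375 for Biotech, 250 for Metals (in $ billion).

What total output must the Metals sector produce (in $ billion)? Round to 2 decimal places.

I − A =
  [   0.55    -0.10]
  [  -0.35     0.65]
det(I−A) = (0.55)(0.65) − (-0.10)(-0.35) = 0.3225
adj(I−A) = [[0.65, 0.10], [0.35, 0.55]]
(I − A)⁻¹ = adj(I−A) / det(I−A) ≈
  [   2.0155     0.3101]
  [   1.0853     1.7054]
x = (I − A)⁻¹ d = adj(I−A)·d / det(I−A), with det(I−A) = 0.3225:
  x_B = (0.65·375 + 0.10·250) / 0.3225 = 268.75 / 0.3225 ≈ 833.33
  x_M = (0.35·375 + 0.55·250) / 0.3225 = 268.75 / 0.3225 ≈ 833.33

x_M = 833.33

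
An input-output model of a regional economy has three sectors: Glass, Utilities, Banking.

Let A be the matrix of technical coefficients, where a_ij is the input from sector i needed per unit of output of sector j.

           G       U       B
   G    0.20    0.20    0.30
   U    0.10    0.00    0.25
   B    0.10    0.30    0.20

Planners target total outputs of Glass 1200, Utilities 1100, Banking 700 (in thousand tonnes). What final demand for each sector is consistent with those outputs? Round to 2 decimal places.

I − A =
  [   0.80    -0.20    -0.30]
  [  -0.10     1.00    -0.25]
  [  -0.10    -0.30     0.80]
d = (I − A) x:
  d_G = (+0.80)·1200 + (-0.20)·1100 + (-0.30)·700 = 530.00
  d_U = (-0.10)·1200 + (+1.00)·1100 + (-0.25)·700 = 805.00
  d_B = (-0.10)·1200 + (-0.30)·1100 + (+0.80)·700 = 110.00

d_G = 530.00, d_U = 805.00, d_B = 110.00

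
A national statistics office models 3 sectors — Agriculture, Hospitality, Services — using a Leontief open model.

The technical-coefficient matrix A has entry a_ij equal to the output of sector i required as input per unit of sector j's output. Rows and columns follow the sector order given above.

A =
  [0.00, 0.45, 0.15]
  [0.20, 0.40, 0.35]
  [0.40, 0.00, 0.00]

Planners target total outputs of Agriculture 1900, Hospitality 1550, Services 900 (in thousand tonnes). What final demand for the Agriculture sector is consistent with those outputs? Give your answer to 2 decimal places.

I − A =
  [   1.00    -0.45    -0.15]
  [  -0.20     0.60    -0.35]
  [  -0.40     0.00     1.00]
d = (I − A) x:
  d_1 = (+1.00)·1900 + (-0.45)·1550 + (-0.15)·900 = 1067.50
  d_2 = (-0.20)·1900 + (+0.60)·1550 + (-0.35)·900 = 235.00
  d_3 = (-0.40)·1900 + (+0.00)·1550 + (+1.00)·900 = 140.00

d_1 = 1067.50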